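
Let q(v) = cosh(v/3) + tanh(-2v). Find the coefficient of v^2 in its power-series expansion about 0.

1/18

Expand each term separately and add.
So c_2 = q′′(0)/2! = 1/18.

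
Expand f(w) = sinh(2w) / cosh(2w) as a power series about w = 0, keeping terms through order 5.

Write the quotient as an unknown series and match coefficients against numerator = denominator · series.
f(0) = 0
f′(0) = 2
f′′(0) = 0
f′′′(0) = -16
f^(4)(0) = 0
f^(5)(0) = 512

64*w^5/15 - 8*w^3/3 + 2*w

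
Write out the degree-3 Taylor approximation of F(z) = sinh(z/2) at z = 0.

z^3/48 + z/2

Differentiate repeatedly and evaluate at the center.
F(0) = 0
F′(0) = 1/2
F′′(0) = 0
F′′′(0) = 1/8
Dividing each by k! gives the coefficients c_0, ..., c_3.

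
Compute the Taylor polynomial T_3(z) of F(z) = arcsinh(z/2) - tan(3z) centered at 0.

Combine the two series term by term.
F(0) = 0
F′(0) = -5/2
F′′(0) = 0
F′′′(0) = -433/8
The Taylor polynomial is Σ F^(k)(0)/k! · z^k.

-433*z^3/48 - 5*z/2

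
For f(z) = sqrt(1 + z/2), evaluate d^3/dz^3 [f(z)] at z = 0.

3/64

The coefficient of z^3 in the expansion is 1/128, so f′′′(0) = 3! * (1/128) = 3/64.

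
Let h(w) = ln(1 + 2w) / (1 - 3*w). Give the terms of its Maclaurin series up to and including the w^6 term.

5528*w^6/15 + 632*w^5/5 + 40*w^4 + 44*w^3/3 + 4*w^2 + 2*w

Multiply the numerator's expansion by the denominator's geometric series.
[w^0] = 0;  [w^1] = 2;  [w^2] = 4;  [w^3] = 44/3;  [w^4] = 40;  [w^5] = 632/5;  [w^6] = 5528/15.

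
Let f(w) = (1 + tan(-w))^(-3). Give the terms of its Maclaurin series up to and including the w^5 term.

Substitute the inner expansion into the outer series and collect powers.
f(0) = 1
f′(0) = 3
f′′(0) = 12
f′′′(0) = 66
f^(4)(0) = 456
f^(5)(0) = 3768
The Taylor polynomial is Σ f^(k)(0)/k! · w^k.

157*w^5/5 + 19*w^4 + 11*w^3 + 6*w^2 + 3*w + 1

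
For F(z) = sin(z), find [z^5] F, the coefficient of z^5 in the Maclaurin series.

1/120

Differentiate repeatedly and evaluate at the center.
F(0) = 0
F′(0) = 1
F′′(0) = 0
F′′′(0) = -1
F^(4)(0) = 0
F^(5)(0) = 1
The Taylor polynomial is Σ F^(k)(0)/k! · z^k.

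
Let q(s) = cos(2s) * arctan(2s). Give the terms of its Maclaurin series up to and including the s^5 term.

196*s^5/15 - 20*s^3/3 + 2*s

Multiply the two series term by term and collect like powers.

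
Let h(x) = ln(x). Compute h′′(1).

-1

From the series, [(x - 1)^2] h = -1/2; multiply by 2! = 2 to get -1.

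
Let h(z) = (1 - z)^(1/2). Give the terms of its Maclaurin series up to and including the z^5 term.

Use the known series and substitute for the argument.
h(0) = 1
h′(0) = -1/2
h′′(0) = -1/4
h′′′(0) = -3/8
h^(4)(0) = -15/16
h^(5)(0) = -105/32
The Taylor polynomial is Σ h^(k)(0)/k! · z^k.

-7*z^5/256 - 5*z^4/128 - z^3/16 - z^2/8 - z/2 + 1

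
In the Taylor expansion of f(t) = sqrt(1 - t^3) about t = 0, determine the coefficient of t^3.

-1/2

Apply the Taylor formula c_k = f^(k)(a)/k!.
f(0) = 1
f′(0) = 0
f′′(0) = 0
f′′′(0) = -3
So c_3 = f′′′(0)/3! = -1/2.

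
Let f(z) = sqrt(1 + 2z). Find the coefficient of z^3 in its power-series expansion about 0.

1/2

Differentiate repeatedly and evaluate at the center.
f(0) = 1
f′(0) = 1
f′′(0) = -1
f′′′(0) = 3
So c_3 = f′′′(0)/3! = 1/2.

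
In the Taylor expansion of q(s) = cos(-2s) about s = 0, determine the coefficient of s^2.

-2

Use the known series and substitute for the argument.
q(0) = 1
q′(0) = 0
q′′(0) = -4
The Taylor polynomial is Σ q^(k)(0)/k! · s^k.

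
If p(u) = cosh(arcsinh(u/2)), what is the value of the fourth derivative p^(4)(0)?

Let u equal the inner series; expand the outer function in u and truncate.
From the series, [u^4] p = -1/128; multiply by 4! = 24 to get -3/16.

-3/16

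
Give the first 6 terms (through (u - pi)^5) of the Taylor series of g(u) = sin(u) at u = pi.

g(pi) = 0
g′(pi) = -1
g′′(pi) = 0
g′′′(pi) = 1
g^(4)(pi) = 0
g^(5)(pi) = -1

-(u - pi)^5/120 + (u - pi)^3/6 - (u - pi)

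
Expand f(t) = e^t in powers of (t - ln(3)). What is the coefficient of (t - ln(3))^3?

1/2

Use the known series and substitute for the argument.
[(t - ln(3))^0] = 3;  [(t - ln(3))^1] = 3;  [(t - ln(3))^2] = 3/2;  [(t - ln(3))^3] = 1/2.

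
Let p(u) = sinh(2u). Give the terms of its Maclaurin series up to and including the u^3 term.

4*u^3/3 + 2*u

Use the known series and substitute for the argument.
[u^0] = 0;  [u^1] = 2;  [u^2] = 0;  [u^3] = 4/3.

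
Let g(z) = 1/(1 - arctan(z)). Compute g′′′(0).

Plug the Maclaurin series of the inner function into that of the outer and collect terms.
The coefficient of z^3 in the expansion is 2/3, so g′′′(0) = 3! * (2/3) = 4.

4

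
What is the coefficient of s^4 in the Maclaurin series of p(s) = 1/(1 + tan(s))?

Plug the Maclaurin series of the inner function into that of the outer and collect terms.

5/3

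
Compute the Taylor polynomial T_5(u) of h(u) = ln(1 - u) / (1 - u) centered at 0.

Use 1/(1 - r) = Σ r^k on the denominator, then take the Cauchy product.

-137*u^5/60 - 25*u^4/12 - 11*u^3/6 - 3*u^2/2 - u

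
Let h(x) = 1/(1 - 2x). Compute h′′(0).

8

The coefficient of x^2 in the expansion is 4, so h′′(0) = 2! * (4) = 8.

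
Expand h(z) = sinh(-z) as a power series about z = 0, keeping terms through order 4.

Use the known series and substitute for the argument.
h(0) = 0
h′(0) = -1
h′′(0) = 0
h′′′(0) = -1
h^(4)(0) = 0

-z^3/6 - z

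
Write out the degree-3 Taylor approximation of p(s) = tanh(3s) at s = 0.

-9*s^3 + 3*s

p(0) = 0
p′(0) = 3
p′′(0) = 0
p′′′(0) = -54
Then c_k = p^(k)(0)/k! gives each Taylor coefficient.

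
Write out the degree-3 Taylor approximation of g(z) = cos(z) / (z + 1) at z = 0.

-z^3/2 + z^2/2 - z + 1

Expand 1/(denominator) as a geometric series and multiply by the numerator's series.
g(0) = 1
g′(0) = -1
g′′(0) = 1
g′′′(0) = -3
Dividing each by k! gives the coefficients c_0, ..., c_3.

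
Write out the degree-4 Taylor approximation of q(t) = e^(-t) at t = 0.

t^4/24 - t^3/6 + t^2/2 - t + 1

q(0) = 1
q′(0) = -1
q′′(0) = 1
q′′′(0) = -1
q^(4)(0) = 1
Dividing each by k! gives the coefficients c_0, ..., c_4.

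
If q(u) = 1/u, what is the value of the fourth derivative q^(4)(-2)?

-3/4

The coefficient of (u + 2)^4 in the expansion is -1/32, so q^(4)(-2) = 4! * (-1/32) = -3/4.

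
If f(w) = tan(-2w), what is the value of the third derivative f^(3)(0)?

Apply the Taylor formula c_k = f^(k)(a)/k!.
The coefficient of w^3 in the expansion is -8/3, so f′′′(0) = 3! * (-8/3) = -16.

-16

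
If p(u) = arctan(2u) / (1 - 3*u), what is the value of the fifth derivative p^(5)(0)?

Use 1/(1 - r) = Σ r^k on the denominator, then take the Cauchy product.
The coefficient of u^5 in the expansion is 722/5, so p^(5)(0) = 5! * (722/5) = 17328.

17328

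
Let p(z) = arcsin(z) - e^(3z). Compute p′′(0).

Expand each term separately and add.
From the series, [z^2] p = -9/2; multiply by 2! = 2 to get -9.

-9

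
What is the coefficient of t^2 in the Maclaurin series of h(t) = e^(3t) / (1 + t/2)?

Expand each factor separately, then convolve coefficients.
[t^0] = 1;  [t^1] = 5/2;  [t^2] = 13/4.

13/4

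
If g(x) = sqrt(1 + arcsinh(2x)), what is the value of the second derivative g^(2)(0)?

Plug the Maclaurin series of the inner function into that of the outer and collect terms.
From the series, [x^2] g = -1/2; multiply by 2! = 2 to get -1.

-1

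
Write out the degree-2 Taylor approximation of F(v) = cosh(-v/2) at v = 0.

v^2/8 + 1

Compute the successive derivatives at the expansion point and divide by k!.
[v^0] = 1;  [v^1] = 0;  [v^2] = 1/8.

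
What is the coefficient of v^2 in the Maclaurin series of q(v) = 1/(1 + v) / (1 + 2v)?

7

Expand each factor separately, then convolve coefficients.
q(0) = 1
q′(0) = -3
q′′(0) = 14
So c_2 = q′′(0)/2! = 7.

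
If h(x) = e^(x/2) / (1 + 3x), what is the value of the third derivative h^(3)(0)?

Expand each factor separately, then convolve coefficients.
From the series, [x^3] h = -1097/48; multiply by 3! = 6 to get -1097/8.

-1097/8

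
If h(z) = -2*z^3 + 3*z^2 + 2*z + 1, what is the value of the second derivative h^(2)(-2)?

The coefficient of (z + 2)^2 in the expansion is 15, so h′′(-2) = 2! * (15) = 30.

30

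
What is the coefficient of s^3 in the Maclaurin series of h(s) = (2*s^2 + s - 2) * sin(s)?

Multiply each power in the prefactor through the base expansion.
h(0) = 0
h′(0) = -2
h′′(0) = 2
h′′′(0) = 14
The Taylor polynomial is Σ h^(k)(0)/k! · s^k.

7/3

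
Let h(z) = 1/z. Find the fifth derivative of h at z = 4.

-15/512

Compute the successive derivatives at the expansion point and divide by k!.
From the series, [(z - 4)^5] h = -1/4096; multiply by 5! = 120 to get -15/512.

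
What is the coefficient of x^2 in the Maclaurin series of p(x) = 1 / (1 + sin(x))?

1

Use the geometric series for the reciprocal, then substitute.
p(0) = 1
p′(0) = -1
p′′(0) = 2
So c_2 = p′′(0)/2! = 1.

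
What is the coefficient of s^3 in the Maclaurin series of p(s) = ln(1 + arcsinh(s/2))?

1/48

Substitute the inner expansion into the outer series and collect powers.
[s^0] = 0;  [s^1] = 1/2;  [s^2] = -1/8;  [s^3] = 1/48.
So c_3 = p′′′(0)/3! = 1/48.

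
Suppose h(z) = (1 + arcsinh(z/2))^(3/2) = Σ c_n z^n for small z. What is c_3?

-5/128

Compose series: expand the inner function first, then feed it into the outer expansion.
[z^0] = 1;  [z^1] = 3/4;  [z^2] = 3/32;  [z^3] = -5/128.
So c_3 = h′′′(0)/3! = -5/128.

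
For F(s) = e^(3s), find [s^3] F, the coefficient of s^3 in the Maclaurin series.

F(0) = 1
F′(0) = 3
F′′(0) = 9
F′′′(0) = 27
So c_3 = F′′′(0)/3! = 9/2.

9/2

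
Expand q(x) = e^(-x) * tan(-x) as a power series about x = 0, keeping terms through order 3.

-5*x^3/6 + x^2 - x

Expand each factor separately, then convolve coefficients.
q(0) = 0
q′(0) = -1
q′′(0) = 2
q′′′(0) = -5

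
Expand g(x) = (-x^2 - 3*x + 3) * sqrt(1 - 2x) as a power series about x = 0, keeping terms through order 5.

Distribute the polynomial across the series and collect like powers.
g(0) = 3
g′(0) = -6
g′′(0) = 1
g′′′(0) = 6
g^(4)(0) = 3
g^(5)(0) = -30
Then c_k = g^(k)(0)/k! gives each Taylor coefficient.

-x^5/4 + x^4/8 + x^3 + x^2/2 - 6*x + 3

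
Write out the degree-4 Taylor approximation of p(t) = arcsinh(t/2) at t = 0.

-t^3/48 + t/2

[t^0] = 0;  [t^1] = 1/2;  [t^2] = 0;  [t^3] = -1/48;  [t^4] = 0.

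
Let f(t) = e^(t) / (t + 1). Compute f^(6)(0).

265

Multiply the numerator's expansion by the denominator's geometric series.
The coefficient of t^6 in the expansion is 53/144, so f^(6)(0) = 6! * (53/144) = 265.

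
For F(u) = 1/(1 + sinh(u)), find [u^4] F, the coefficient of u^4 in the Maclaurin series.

Plug the Maclaurin series of the inner function into that of the outer and collect terms.
[u^0] = 1;  [u^1] = -1;  [u^2] = 1;  [u^3] = -7/6;  [u^4] = 4/3.
So c_4 = F^(4)(0)/4! = 4/3.

4/3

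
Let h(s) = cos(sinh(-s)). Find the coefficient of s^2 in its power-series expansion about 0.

-1/2

Plug the Maclaurin series of the inner function into that of the outer and collect terms.
[s^0] = 1;  [s^1] = 0;  [s^2] = -1/2.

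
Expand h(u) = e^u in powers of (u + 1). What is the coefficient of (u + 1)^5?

e^(-1)/120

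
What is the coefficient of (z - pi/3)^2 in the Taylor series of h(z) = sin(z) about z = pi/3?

-sqrt(3)/4

h(pi/3) = sqrt(3)/2
h′(pi/3) = 1/2
h′′(pi/3) = -sqrt(3)/2
So c_2 = h′′(pi/3)/2! = -sqrt(3)/4.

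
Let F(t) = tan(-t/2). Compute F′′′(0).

-1/4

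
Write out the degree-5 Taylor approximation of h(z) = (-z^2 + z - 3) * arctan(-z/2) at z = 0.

-11*z^5/480 + z^4/24 + 3*z^3/8 - z^2/2 + 3*z/2

Shift and add copies of the series according to the polynomial's terms.
h(0) = 0
h′(0) = 3/2
h′′(0) = -1
h′′′(0) = 9/4
h^(4)(0) = 1
h^(5)(0) = -11/4
Then c_k = h^(k)(0)/k! gives each Taylor coefficient.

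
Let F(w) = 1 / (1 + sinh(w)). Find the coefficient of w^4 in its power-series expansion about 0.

4/3

Write 1/(1+u) = 1 - u + u^2 - u^3 + ... and substitute the series for u.
F(0) = 1
F′(0) = -1
F′′(0) = 2
F′′′(0) = -7
F^(4)(0) = 32
So c_4 = F^(4)(0)/4! = 4/3.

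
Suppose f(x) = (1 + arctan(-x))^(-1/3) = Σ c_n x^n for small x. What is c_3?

Compose series: expand the inner function first, then feed it into the outer expansion.
[x^0] = 1;  [x^1] = 1/3;  [x^2] = 2/9;  [x^3] = 5/81.

5/81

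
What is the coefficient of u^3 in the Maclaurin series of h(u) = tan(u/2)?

Apply the Taylor formula c_k = f^(k)(a)/k!.
h(0) = 0
h′(0) = 1/2
h′′(0) = 0
h′′′(0) = 1/4
So c_3 = h′′′(0)/3! = 1/24.

1/24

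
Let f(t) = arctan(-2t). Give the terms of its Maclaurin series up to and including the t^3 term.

8*t^3/3 - 2*t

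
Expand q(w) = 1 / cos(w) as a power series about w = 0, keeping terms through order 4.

Divide the numerator series by the denominator series (power-series long division).

5*w^4/24 + w^2/2 + 1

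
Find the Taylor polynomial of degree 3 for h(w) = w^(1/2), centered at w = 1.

(w - 1)^3/16 - (w - 1)^2/8 + (w - 1)/2 + 1

h(1) = 1
h′(1) = 1/2
h′′(1) = -1/4
h′′′(1) = 3/8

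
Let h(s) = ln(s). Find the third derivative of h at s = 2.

1/4

Apply the Taylor formula c_k = f^(k)(a)/k!.
The coefficient of (s - 2)^3 in the expansion is 1/24, so h′′′(2) = 3! * (1/24) = 1/4.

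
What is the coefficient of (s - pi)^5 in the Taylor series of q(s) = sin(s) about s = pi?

-1/120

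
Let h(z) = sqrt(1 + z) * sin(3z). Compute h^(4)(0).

Multiply the two series term by term and collect like powers.
The coefficient of z^4 in the expansion is -33/16, so h^(4)(0) = 4! * (-33/16) = -99/2.

-99/2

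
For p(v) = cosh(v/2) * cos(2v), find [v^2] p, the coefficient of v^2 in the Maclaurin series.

Expand each factor separately, then convolve coefficients.
p(0) = 1
p′(0) = 0
p′′(0) = -15/4

-15/8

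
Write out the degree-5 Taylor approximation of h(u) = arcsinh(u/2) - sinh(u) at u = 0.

-23*u^5/3840 - 3*u^3/16 - u/2

Add the two expansions coefficient-wise.
[u^0] = 0;  [u^1] = -1/2;  [u^2] = 0;  [u^3] = -3/16;  [u^4] = 0;  [u^5] = -23/3840.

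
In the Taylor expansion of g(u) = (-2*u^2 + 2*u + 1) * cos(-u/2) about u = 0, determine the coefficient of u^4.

97/384

Shift and add copies of the series according to the polynomial's terms.
g(0) = 1
g′(0) = 2
g′′(0) = -17/4
g′′′(0) = -3/2
g^(4)(0) = 97/16
Then c_k = g^(k)(0)/k! gives each Taylor coefficient.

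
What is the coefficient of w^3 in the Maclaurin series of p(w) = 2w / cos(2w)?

Write the quotient as an unknown series and match coefficients against numerator = denominator · series.

4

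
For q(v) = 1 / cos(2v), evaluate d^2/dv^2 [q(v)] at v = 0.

4

Invert the denominator's series and multiply.
From the series, [v^2] q = 2; multiply by 2! = 2 to get 4.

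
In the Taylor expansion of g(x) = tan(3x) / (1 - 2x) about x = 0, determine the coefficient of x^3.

Write out both Maclaurin series and multiply, keeping only the needed powers.
g(0) = 0
g′(0) = 3
g′′(0) = 12
g′′′(0) = 126
So c_3 = g′′′(0)/3! = 21.

21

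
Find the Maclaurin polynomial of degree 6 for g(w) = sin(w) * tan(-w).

-31*w^6/360 - w^4/6 - w^2

Multiply the two series term by term and collect like powers.
[w^0] = 0;  [w^1] = 0;  [w^2] = -1;  [w^3] = 0;  [w^4] = -1/6;  [w^5] = 0;  [w^6] = -31/360.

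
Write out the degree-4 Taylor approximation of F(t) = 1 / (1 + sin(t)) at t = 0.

2*t^4/3 - 5*t^3/6 + t^2 - t + 1

Expand as Σ (-1)^k u^k with u equal to the inner function's series.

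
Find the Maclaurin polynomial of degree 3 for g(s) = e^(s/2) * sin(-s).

Multiply the two series term by term and collect like powers.
g(0) = 0
g′(0) = -1
g′′(0) = -1
g′′′(0) = 1/4
Then c_k = g^(k)(0)/k! gives each Taylor coefficient.

s^3/24 - s^2/2 - s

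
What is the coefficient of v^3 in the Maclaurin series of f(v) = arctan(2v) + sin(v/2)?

Combine the two series term by term.
f(0) = 0
f′(0) = 5/2
f′′(0) = 0
f′′′(0) = -129/8
So c_3 = f′′′(0)/3! = -43/16.

-43/16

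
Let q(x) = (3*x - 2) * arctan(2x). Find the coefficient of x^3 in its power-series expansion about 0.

16/3

Distribute the polynomial across the series and collect like powers.
q(0) = 0
q′(0) = -4
q′′(0) = 12
q′′′(0) = 32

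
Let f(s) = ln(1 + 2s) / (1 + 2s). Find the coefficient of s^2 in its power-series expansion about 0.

-6

Expand each factor separately, then convolve coefficients.
f(0) = 0
f′(0) = 2
f′′(0) = -12
So c_2 = f′′(0)/2! = -6.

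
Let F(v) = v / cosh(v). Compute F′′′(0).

-3

Divide the numerator series by the denominator series (power-series long division).
From the series, [v^3] F = -1/2; multiply by 3! = 6 to get -3.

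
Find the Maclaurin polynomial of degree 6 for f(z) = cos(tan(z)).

Compose series: expand the inner function first, then feed it into the outer expansion.
f(0) = 1
f′(0) = 0
f′′(0) = -1
f′′′(0) = 0
f^(4)(0) = -7
f^(5)(0) = 0
f^(6)(0) = -97

-97*z^6/720 - 7*z^4/24 - z^2/2 + 1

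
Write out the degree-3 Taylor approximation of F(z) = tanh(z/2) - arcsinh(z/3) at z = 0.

Combine the two series term by term.
F(0) = 0
F′(0) = 1/6
F′′(0) = 0
F′′′(0) = -23/108

-23*z^3/648 + z/6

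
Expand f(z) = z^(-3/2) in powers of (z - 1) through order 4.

315*(z - 1)^4/128 - 35*(z - 1)^3/16 + 15*(z - 1)^2/8 - 3*(z - 1)/2 + 1

[(z - 1)^0] = 1;  [(z - 1)^1] = -3/2;  [(z - 1)^2] = 15/8;  [(z - 1)^3] = -35/16;  [(z - 1)^4] = 315/128.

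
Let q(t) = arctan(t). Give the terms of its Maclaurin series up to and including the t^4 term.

[t^0] = 0;  [t^1] = 1;  [t^2] = 0;  [t^3] = -1/3;  [t^4] = 0.

-t^3/3 + t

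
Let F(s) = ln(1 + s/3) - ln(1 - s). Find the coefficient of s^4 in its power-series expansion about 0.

20/81

Add the two expansions coefficient-wise.
F(0) = 0
F′(0) = 4/3
F′′(0) = 8/9
F′′′(0) = 56/27
F^(4)(0) = 160/27
The Taylor polynomial is Σ F^(k)(0)/k! · s^k.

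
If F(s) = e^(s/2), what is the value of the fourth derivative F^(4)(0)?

1/16

Differentiate repeatedly and evaluate at the center.
The coefficient of s^4 in the expansion is 1/384, so F^(4)(0) = 4! * (1/384) = 1/16.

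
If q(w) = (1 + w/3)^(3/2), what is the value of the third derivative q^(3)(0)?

-1/72

Differentiate repeatedly and evaluate at the center.
The coefficient of w^3 in the expansion is -1/432, so q′′′(0) = 3! * (-1/432) = -1/72.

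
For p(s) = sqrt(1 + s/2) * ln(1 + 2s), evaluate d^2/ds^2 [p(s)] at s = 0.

-3

Take the Cauchy product of the two expansions.
From the series, [s^2] p = -3/2; multiply by 2! = 2 to get -3.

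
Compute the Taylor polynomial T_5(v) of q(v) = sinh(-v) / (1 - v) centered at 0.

-47*v^5/40 - 7*v^4/6 - 7*v^3/6 - v^2 - v

Write out both Maclaurin series and multiply, keeping only the needed powers.
q(0) = 0
q′(0) = -1
q′′(0) = -2
q′′′(0) = -7
q^(4)(0) = -28
q^(5)(0) = -141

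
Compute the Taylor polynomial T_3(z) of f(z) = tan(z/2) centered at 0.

Apply the Taylor formula c_k = f^(k)(a)/k!.
[z^0] = 0;  [z^1] = 1/2;  [z^2] = 0;  [z^3] = 1/24.

z^3/24 + z/2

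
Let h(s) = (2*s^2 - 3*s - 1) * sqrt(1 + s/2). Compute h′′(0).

Multiply each power in the prefactor through the base expansion.
The coefficient of s^2 in the expansion is 41/32, so h′′(0) = 2! * (41/32) = 41/16.

41/16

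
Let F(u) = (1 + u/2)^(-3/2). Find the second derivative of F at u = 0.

15/16

The coefficient of u^2 in the expansion is 15/32, so F′′(0) = 2! * (15/32) = 15/16.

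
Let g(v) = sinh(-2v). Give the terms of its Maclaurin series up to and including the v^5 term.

-4*v^5/15 - 4*v^3/3 - 2*v

[v^0] = 0;  [v^1] = -2;  [v^2] = 0;  [v^3] = -4/3;  [v^4] = 0;  [v^5] = -4/15.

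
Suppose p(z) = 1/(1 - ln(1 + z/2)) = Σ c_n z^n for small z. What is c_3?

Let u equal the inner series; expand the outer function in u and truncate.
p(0) = 1
p′(0) = 1/2
p′′(0) = 1/4
p′′′(0) = 1/4
So c_3 = p′′′(0)/3! = 1/24.

1/24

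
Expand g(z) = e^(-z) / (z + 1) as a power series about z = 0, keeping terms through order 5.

-163*z^5/60 + 65*z^4/24 - 8*z^3/3 + 5*z^2/2 - 2*z + 1

Use 1/(1 - r) = Σ r^k on the denominator, then take the Cauchy product.
g(0) = 1
g′(0) = -2
g′′(0) = 5
g′′′(0) = -16
g^(4)(0) = 65
g^(5)(0) = -326
Then c_k = g^(k)(0)/k! gives each Taylor coefficient.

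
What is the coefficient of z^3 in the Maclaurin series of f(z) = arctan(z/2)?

Compute the successive derivatives at the expansion point and divide by k!.
f(0) = 0
f′(0) = 1/2
f′′(0) = 0
f′′′(0) = -1/4
So c_3 = f′′′(0)/3! = -1/24.

-1/24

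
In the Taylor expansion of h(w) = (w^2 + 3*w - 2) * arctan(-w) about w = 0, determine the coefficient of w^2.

-3

Distribute the polynomial across the series and collect like powers.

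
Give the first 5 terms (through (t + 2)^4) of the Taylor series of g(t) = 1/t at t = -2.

-(t + 2)^4/32 - (t + 2)^3/16 - (t + 2)^2/8 - (t + 2)/4 - 1/2

[(t + 2)^0] = -1/2;  [(t + 2)^1] = -1/4;  [(t + 2)^2] = -1/8;  [(t + 2)^3] = -1/16;  [(t + 2)^4] = -1/32.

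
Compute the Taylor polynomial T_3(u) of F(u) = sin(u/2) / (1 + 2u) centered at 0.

Expand each factor separately, then convolve coefficients.
F(0) = 0
F′(0) = 1/2
F′′(0) = -2
F′′′(0) = 95/8

95*u^3/48 - u^2 + u/2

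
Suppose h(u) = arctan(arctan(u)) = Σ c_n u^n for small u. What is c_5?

Compose series: expand the inner function first, then feed it into the outer expansion.
h(0) = 0
h′(0) = 1
h′′(0) = 0
h′′′(0) = -4
h^(4)(0) = 0
h^(5)(0) = 88
So c_5 = h^(5)(0)/5! = 11/15.

11/15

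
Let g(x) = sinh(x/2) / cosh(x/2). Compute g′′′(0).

Invert the denominator's series and multiply.
From the series, [x^3] g = -1/24; multiply by 3! = 6 to get -1/4.

-1/4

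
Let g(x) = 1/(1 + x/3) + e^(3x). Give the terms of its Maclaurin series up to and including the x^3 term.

Add the two expansions coefficient-wise.
[x^0] = 2;  [x^1] = 8/3;  [x^2] = 83/18;  [x^3] = 241/54.

241*x^3/54 + 83*x^2/18 + 8*x/3 + 2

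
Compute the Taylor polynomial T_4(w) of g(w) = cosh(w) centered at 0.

Differentiate repeatedly and evaluate at the center.
[w^0] = 1;  [w^1] = 0;  [w^2] = 1/2;  [w^3] = 0;  [w^4] = 1/24.

w^4/24 + w^2/2 + 1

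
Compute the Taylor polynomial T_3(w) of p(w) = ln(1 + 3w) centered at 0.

Differentiate repeatedly and evaluate at the center.
p(0) = 0
p′(0) = 3
p′′(0) = -9
p′′′(0) = 54

9*w^3 - 9*w^2/2 + 3*w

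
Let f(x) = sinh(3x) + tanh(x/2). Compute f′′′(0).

107/4

Combine the two series term by term.
From the series, [x^3] f = 107/24; multiply by 3! = 6 to get 107/4.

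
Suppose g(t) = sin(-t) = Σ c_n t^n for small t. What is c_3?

Use the known series and substitute for the argument.

1/6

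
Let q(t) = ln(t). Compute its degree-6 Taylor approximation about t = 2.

-(t - 2)^6/384 + (t - 2)^5/160 - (t - 2)^4/64 + (t - 2)^3/24 - (t - 2)^2/8 + (t - 2)/2 + ln(2)

[(t - 2)^0] = ln(2);  [(t - 2)^1] = 1/2;  [(t - 2)^2] = -1/8;  [(t - 2)^3] = 1/24;  [(t - 2)^4] = -1/64;  [(t - 2)^5] = 1/160;  [(t - 2)^6] = -1/384.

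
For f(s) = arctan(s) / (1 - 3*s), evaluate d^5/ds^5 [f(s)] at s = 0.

9384

Use 1/(1 - r) = Σ r^k on the denominator, then take the Cauchy product.
From the series, [s^5] f = 391/5; multiply by 5! = 120 to get 9384.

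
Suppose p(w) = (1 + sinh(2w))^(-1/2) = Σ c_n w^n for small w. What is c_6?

Substitute the inner expansion into the outer series and collect powers.
So c_6 = p^(6)(0)/6! = 6521/240.

6521/240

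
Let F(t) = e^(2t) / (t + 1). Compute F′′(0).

2

Use 1/(1 - r) = Σ r^k on the denominator, then take the Cauchy product.
From the series, [t^2] F = 1; multiply by 2! = 2 to get 2.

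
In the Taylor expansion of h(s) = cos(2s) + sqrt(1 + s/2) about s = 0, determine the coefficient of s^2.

Combine the two series term by term.
[s^0] = 2;  [s^1] = 1/4;  [s^2] = -65/32.

-65/32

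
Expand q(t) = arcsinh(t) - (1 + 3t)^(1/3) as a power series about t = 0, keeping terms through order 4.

10*t^4/3 - 11*t^3/6 + t^2 - 1

Combine the two series term by term.
[t^0] = -1;  [t^1] = 0;  [t^2] = 1;  [t^3] = -11/6;  [t^4] = 10/3.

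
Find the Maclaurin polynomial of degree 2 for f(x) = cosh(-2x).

f(0) = 1
f′(0) = 0
f′′(0) = 4

2*x^2 + 1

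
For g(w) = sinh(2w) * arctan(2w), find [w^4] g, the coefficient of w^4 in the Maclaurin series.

-8/3

Multiply the two series term by term and collect like powers.
g(0) = 0
g′(0) = 0
g′′(0) = 8
g′′′(0) = 0
g^(4)(0) = -64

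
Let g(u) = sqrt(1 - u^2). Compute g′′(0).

-1

From the series, [u^2] g = -1/2; multiply by 2! = 2 to get -1.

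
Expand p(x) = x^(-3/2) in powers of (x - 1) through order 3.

p(1) = 1
p′(1) = -3/2
p′′(1) = 15/4
p′′′(1) = -105/8

-35*(x - 1)^3/16 + 15*(x - 1)^2/8 - 3*(x - 1)/2 + 1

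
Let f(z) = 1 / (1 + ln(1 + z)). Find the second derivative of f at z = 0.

Use the geometric series for the reciprocal, then substitute.
The coefficient of z^2 in the expansion is 3/2, so f′′(0) = 2! * (3/2) = 3.

3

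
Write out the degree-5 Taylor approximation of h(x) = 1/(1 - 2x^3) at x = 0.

h(0) = 1
h′(0) = 0
h′′(0) = 0
h′′′(0) = 12
h^(4)(0) = 0
h^(5)(0) = 0

2*x^3 + 1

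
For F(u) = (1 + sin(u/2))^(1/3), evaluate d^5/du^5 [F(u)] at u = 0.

61/7776

Plug the Maclaurin series of the inner function into that of the outer and collect terms.
From the series, [u^5] F = 61/933120; multiply by 5! = 120 to get 61/7776.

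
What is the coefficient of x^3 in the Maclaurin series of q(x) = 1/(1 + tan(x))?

Let u equal the inner series; expand the outer function in u and truncate.
q(0) = 1
q′(0) = -1
q′′(0) = 2
q′′′(0) = -8
So c_3 = q′′′(0)/3! = -4/3.

-4/3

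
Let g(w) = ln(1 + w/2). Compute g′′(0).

-1/4

Compute the successive derivatives at the expansion point and divide by k!.
From the series, [w^2] g = -1/8; multiply by 2! = 2 to get -1/4.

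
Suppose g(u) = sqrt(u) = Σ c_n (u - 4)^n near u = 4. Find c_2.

-1/64

g(4) = 2
g′(4) = 1/4
g′′(4) = -1/32
Dividing each by k! gives the coefficients c_0, ..., c_2.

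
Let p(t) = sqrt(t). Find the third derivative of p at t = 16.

3/8192

The coefficient of (t - 16)^3 in the expansion is 1/16384, so p′′′(16) = 3! * (1/16384) = 3/8192.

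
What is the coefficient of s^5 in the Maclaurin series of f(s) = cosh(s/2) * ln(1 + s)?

Write out both Maclaurin series and multiply, keeping only the needed powers.
So c_5 = f^(5)(0)/5! = 469/1920.

469/1920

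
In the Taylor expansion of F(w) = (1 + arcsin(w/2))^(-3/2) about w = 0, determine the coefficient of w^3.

-39/128

Plug the Maclaurin series of the inner function into that of the outer and collect terms.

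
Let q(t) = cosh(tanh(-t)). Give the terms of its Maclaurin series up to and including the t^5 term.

-7*t^4/24 + t^2/2 + 1

Compose series: expand the inner function first, then feed it into the outer expansion.
q(0) = 1
q′(0) = 0
q′′(0) = 1
q′′′(0) = 0
q^(4)(0) = -7
q^(5)(0) = 0
The Taylor polynomial is Σ q^(k)(0)/k! · t^k.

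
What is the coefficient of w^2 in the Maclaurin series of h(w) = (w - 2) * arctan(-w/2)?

-1/2

Multiply each power in the prefactor through the base expansion.
So c_2 = h′′(0)/2! = -1/2.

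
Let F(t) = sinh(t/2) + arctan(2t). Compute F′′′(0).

Expand each term separately and add.
From the series, [t^3] F = -127/48; multiply by 3! = 6 to get -127/8.

-127/8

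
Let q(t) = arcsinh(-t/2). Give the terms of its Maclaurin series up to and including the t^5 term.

-3*t^5/1280 + t^3/48 - t/2

Apply the Taylor formula c_k = f^(k)(a)/k!.
[t^0] = 0;  [t^1] = -1/2;  [t^2] = 0;  [t^3] = 1/48;  [t^4] = 0;  [t^5] = -3/1280.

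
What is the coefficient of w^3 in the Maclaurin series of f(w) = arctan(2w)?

Differentiate repeatedly and evaluate at the center.
[w^0] = 0;  [w^1] = 2;  [w^2] = 0;  [w^3] = -8/3.
So c_3 = f′′′(0)/3! = -8/3.

-8/3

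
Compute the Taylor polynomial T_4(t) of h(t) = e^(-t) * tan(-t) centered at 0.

Multiply the two series term by term and collect like powers.
h(0) = 0
h′(0) = -1
h′′(0) = 2
h′′′(0) = -5
h^(4)(0) = 12
The Taylor polynomial is Σ h^(k)(0)/k! · t^k.

t^4/2 - 5*t^3/6 + t^2 - t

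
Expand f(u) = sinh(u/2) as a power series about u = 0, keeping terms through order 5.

f(0) = 0
f′(0) = 1/2
f′′(0) = 0
f′′′(0) = 1/8
f^(4)(0) = 0
f^(5)(0) = 1/32

u^5/3840 + u^3/48 + u/2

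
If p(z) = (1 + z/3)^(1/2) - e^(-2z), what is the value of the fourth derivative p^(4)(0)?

Add the two expansions coefficient-wise.
The coefficient of z^4 in the expansion is -6917/10368, so p^(4)(0) = 4! * (-6917/10368) = -6917/432.

-6917/432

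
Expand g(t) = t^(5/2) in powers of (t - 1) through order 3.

5*(t - 1)^3/16 + 15*(t - 1)^2/8 + 5*(t - 1)/2 + 1

g(1) = 1
g′(1) = 5/2
g′′(1) = 15/4
g′′′(1) = 15/8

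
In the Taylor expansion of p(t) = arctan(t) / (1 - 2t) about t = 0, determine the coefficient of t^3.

Expand each factor separately, then convolve coefficients.
p(0) = 0
p′(0) = 1
p′′(0) = 4
p′′′(0) = 22
So c_3 = p′′′(0)/3! = 11/3.

11/3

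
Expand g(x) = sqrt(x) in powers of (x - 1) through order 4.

-5*(x - 1)^4/128 + (x - 1)^3/16 - (x - 1)^2/8 + (x - 1)/2 + 1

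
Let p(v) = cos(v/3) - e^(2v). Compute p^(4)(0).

Expand each term separately and add.
The coefficient of v^4 in the expansion is -1295/1944, so p^(4)(0) = 4! * (-1295/1944) = -1295/81.

-1295/81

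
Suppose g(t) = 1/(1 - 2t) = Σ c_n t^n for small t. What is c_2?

4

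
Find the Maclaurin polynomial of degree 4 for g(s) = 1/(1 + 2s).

g(0) = 1
g′(0) = -2
g′′(0) = 8
g′′′(0) = -48
g^(4)(0) = 384

16*s^4 - 8*s^3 + 4*s^2 - 2*s + 1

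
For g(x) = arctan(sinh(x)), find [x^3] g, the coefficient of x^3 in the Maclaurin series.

-1/6

Plug the Maclaurin series of the inner function into that of the outer and collect terms.
g(0) = 0
g′(0) = 1
g′′(0) = 0
g′′′(0) = -1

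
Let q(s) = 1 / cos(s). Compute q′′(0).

Divide the numerator series by the denominator series (power-series long division).
From the series, [s^2] q = 1/2; multiply by 2! = 2 to get 1.

1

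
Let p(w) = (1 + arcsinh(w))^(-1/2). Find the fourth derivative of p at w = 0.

Compose series: expand the inner function first, then feed it into the outer expansion.
The coefficient of w^4 in the expansion is 19/128, so p^(4)(0) = 4! * (19/128) = 57/16.

57/16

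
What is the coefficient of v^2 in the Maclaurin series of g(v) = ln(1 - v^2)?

-1

Apply the Taylor formula c_k = f^(k)(a)/k!.
So c_2 = g′′(0)/2! = -1.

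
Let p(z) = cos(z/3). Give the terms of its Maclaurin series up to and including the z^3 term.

p(0) = 1
p′(0) = 0
p′′(0) = -1/9
p′′′(0) = 0
Then c_k = p^(k)(0)/k! gives each Taylor coefficient.

1 - z^2/18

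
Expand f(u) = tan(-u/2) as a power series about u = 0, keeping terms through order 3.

[u^0] = 0;  [u^1] = -1/2;  [u^2] = 0;  [u^3] = -1/24.

-u^3/24 - u/2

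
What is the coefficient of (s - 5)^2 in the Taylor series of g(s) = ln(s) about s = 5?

c_2 = g′′(5)/2! = -1/50.

-1/50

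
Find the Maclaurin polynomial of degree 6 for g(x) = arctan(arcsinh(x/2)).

Let u equal the inner series; expand the outer function in u and truncate.
g(0) = 0
g′(0) = 1/2
g′′(0) = 0
g′′′(0) = -3/8
g^(4)(0) = 0
g^(5)(0) = 53/32
g^(6)(0) = 0
The Taylor polynomial is Σ g^(k)(0)/k! · x^k.

53*x^5/3840 - x^3/16 + x/2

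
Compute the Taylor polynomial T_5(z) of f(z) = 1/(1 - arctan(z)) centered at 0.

Let u equal the inner series; expand the outer function in u and truncate.
f(0) = 1
f′(0) = 1
f′′(0) = 2
f′′′(0) = 4
f^(4)(0) = 8
f^(5)(0) = 24
Then c_k = f^(k)(0)/k! gives each Taylor coefficient.

z^5/5 + z^4/3 + 2*z^3/3 + z^2 + z + 1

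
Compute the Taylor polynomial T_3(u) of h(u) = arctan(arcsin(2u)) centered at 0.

-4*u^3/3 + 2*u

Compose series: expand the inner function first, then feed it into the outer expansion.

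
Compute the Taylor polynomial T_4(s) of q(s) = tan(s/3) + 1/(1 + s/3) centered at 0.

s^4/81 - 2*s^3/81 + s^2/9 + 1

Add the two expansions coefficient-wise.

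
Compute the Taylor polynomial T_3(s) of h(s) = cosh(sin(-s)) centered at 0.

s^2/2 + 1

Plug the Maclaurin series of the inner function into that of the outer and collect terms.
h(0) = 1
h′(0) = 0
h′′(0) = 1
h′′′(0) = 0
The Taylor polynomial is Σ h^(k)(0)/k! · s^k.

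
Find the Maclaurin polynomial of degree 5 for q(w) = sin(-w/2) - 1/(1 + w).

3839*w^5/3840 - w^4 + 49*w^3/48 - w^2 + w/2 - 1

Combine the two series term by term.
q(0) = -1
q′(0) = 1/2
q′′(0) = -2
q′′′(0) = 49/8
q^(4)(0) = -24
q^(5)(0) = 3839/32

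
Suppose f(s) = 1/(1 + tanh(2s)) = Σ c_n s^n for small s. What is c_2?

Compose series: expand the inner function first, then feed it into the outer expansion.
f(0) = 1
f′(0) = -2
f′′(0) = 8

4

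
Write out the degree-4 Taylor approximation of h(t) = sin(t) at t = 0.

-t^3/6 + t

h(0) = 0
h′(0) = 1
h′′(0) = 0
h′′′(0) = -1
h^(4)(0) = 0
Then c_k = h^(k)(0)/k! gives each Taylor coefficient.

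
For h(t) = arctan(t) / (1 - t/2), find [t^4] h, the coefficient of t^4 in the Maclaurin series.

-1/24

Expand each factor separately, then convolve coefficients.
h(0) = 0
h′(0) = 1
h′′(0) = 1
h′′′(0) = -1/2
h^(4)(0) = -1
So c_4 = h^(4)(0)/4! = -1/24.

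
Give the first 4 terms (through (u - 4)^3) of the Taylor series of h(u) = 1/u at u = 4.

-(u - 4)^3/256 + (u - 4)^2/64 - (u - 4)/16 + 1/4

Use the known series and substitute for the argument.
[(u - 4)^0] = 1/4;  [(u - 4)^1] = -1/16;  [(u - 4)^2] = 1/64;  [(u - 4)^3] = -1/256.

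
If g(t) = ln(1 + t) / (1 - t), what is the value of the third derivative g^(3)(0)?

5

Use 1/(1 - r) = Σ r^k on the denominator, then take the Cauchy product.
From the series, [t^3] g = 5/6; multiply by 3! = 6 to get 5.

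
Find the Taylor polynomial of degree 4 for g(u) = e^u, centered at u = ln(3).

Use the known series and substitute for the argument.

(u - ln(3))^4/8 + (u - ln(3))^3/2 + 3*(u - ln(3))^2/2 + 3*(u - ln(3)) + 3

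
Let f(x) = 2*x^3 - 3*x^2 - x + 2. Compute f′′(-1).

Compute the successive derivatives at the expansion point and divide by k!.
From the series, [(x + 1)^2] f = -9; multiply by 2! = 2 to get -18.

-18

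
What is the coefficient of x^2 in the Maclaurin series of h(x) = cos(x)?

h(0) = 1
h′(0) = 0
h′′(0) = -1
The Taylor polynomial is Σ h^(k)(0)/k! · x^k.

-1/2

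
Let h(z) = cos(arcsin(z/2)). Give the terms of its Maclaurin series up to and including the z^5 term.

Plug the Maclaurin series of the inner function into that of the outer and collect terms.
[z^0] = 1;  [z^1] = 0;  [z^2] = -1/8;  [z^3] = 0;  [z^4] = -1/128;  [z^5] = 0.

-z^4/128 - z^2/8 + 1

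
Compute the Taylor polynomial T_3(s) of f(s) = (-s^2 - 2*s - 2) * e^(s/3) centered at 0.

-37*s^3/81 - 16*s^2/9 - 8*s/3 - 2

Shift and add copies of the series according to the polynomial's terms.
f(0) = -2
f′(0) = -8/3
f′′(0) = -32/9
f′′′(0) = -74/27
Dividing each by k! gives the coefficients c_0, ..., c_3.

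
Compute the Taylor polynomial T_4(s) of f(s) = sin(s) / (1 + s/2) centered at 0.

-s^4/24 + s^3/12 - s^2/2 + s

Write out both Maclaurin series and multiply, keeping only the needed powers.
[s^0] = 0;  [s^1] = 1;  [s^2] = -1/2;  [s^3] = 1/12;  [s^4] = -1/24.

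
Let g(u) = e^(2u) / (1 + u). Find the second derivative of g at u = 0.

Multiply the two series term by term and collect like powers.
From the series, [u^2] g = 1; multiply by 2! = 2 to get 2.

2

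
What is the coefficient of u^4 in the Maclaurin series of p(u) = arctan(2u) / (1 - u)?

Multiply the two series term by term and collect like powers.
p(0) = 0
p′(0) = 2
p′′(0) = 4
p′′′(0) = -4
p^(4)(0) = -16
The Taylor polynomial is Σ p^(k)(0)/k! · u^k.

-2/3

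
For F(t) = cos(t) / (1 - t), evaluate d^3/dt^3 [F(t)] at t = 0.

3

Use 1/(1 - r) = Σ r^k on the denominator, then take the Cauchy product.
The coefficient of t^3 in the expansion is 1/2, so F′′′(0) = 3! * (1/2) = 3.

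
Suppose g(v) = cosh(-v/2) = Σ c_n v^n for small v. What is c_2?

Use the known series and substitute for the argument.
g(0) = 1
g′(0) = 0
g′′(0) = 1/4
Dividing each by k! gives the coefficients c_0, ..., c_2.

1/8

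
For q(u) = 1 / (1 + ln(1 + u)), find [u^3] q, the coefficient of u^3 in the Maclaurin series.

-7/3

Write 1/(1+u) = 1 - u + u^2 - u^3 + ... and substitute the series for u.
[u^0] = 1;  [u^1] = -1;  [u^2] = 3/2;  [u^3] = -7/3.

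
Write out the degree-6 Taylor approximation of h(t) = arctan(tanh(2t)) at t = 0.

Compose series: expand the inner function first, then feed it into the outer expansion.

64*t^5/3 - 16*t^3/3 + 2*t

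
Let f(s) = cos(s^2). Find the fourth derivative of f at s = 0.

Apply the Taylor formula c_k = f^(k)(a)/k!.
From the series, [s^4] f = -1/2; multiply by 4! = 24 to get -12.

-12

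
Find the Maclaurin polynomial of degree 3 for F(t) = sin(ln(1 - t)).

-t^3/6 - t^2/2 - t

Plug the Maclaurin series of the inner function into that of the outer and collect terms.
[t^0] = 0;  [t^1] = -1;  [t^2] = -1/2;  [t^3] = -1/6.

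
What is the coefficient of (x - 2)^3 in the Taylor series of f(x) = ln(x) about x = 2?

f(2) = ln(2)
f′(2) = 1/2
f′′(2) = -1/4
f′′′(2) = 1/4
Dividing each by k! gives the coefficients c_0, ..., c_3.

1/24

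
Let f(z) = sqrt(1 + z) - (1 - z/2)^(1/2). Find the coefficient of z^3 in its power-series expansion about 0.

Add the two expansions coefficient-wise.
f(0) = 0
f′(0) = 3/4
f′′(0) = -3/16
f′′′(0) = 27/64
So c_3 = f′′′(0)/3! = 9/128.

9/128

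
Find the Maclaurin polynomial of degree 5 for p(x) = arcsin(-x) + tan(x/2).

-17*x^5/240 - x^3/8 - x/2

Expand each term separately and add.
p(0) = 0
p′(0) = -1/2
p′′(0) = 0
p′′′(0) = -3/4
p^(4)(0) = 0
p^(5)(0) = -17/2
Dividing each by k! gives the coefficients c_0, ..., c_5.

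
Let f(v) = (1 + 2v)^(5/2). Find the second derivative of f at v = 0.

From the series, [v^2] f = 15/2; multiply by 2! = 2 to get 15.

15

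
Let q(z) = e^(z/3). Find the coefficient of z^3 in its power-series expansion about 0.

Differentiate repeatedly and evaluate at the center.
q(0) = 1
q′(0) = 1/3
q′′(0) = 1/9
q′′′(0) = 1/27
So c_3 = q′′′(0)/3! = 1/162.

1/162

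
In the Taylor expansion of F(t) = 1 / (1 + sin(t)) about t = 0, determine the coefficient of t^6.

17/45

Write 1/(1+u) = 1 - u + u^2 - u^3 + ... and substitute the series for u.
F(0) = 1
F′(0) = -1
F′′(0) = 2
F′′′(0) = -5
F^(4)(0) = 16
F^(5)(0) = -61
F^(6)(0) = 272
So c_6 = F^(6)(0)/6! = 17/45.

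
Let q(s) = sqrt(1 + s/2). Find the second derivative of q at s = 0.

Compute the successive derivatives at the expansion point and divide by k!.
The coefficient of s^2 in the expansion is -1/32, so q′′(0) = 2! * (-1/32) = -1/16.

-1/16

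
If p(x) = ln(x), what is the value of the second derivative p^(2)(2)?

-1/4

From the series, [(x - 2)^2] p = -1/8; multiply by 2! = 2 to get -1/4.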